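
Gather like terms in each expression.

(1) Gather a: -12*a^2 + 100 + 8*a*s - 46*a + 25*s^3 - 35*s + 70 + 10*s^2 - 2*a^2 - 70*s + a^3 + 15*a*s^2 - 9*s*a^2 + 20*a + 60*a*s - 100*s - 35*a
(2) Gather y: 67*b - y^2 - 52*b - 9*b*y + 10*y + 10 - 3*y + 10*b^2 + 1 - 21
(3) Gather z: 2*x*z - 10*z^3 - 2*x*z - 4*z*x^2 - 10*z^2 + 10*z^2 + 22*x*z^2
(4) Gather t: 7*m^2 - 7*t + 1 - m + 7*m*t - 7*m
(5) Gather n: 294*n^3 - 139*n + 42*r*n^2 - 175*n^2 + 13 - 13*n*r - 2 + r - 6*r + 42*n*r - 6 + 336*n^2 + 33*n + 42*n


(1) = a^3 + a^2*(-9*s - 14) + a*(15*s^2 + 68*s - 61) + 25*s^3 + 10*s^2 - 205*s + 170
(2) = 10*b^2 + 15*b - y^2 + y*(7 - 9*b) - 10
(3) = -4*x^2*z + 22*x*z^2 - 10*z^3
(4) = 7*m^2 - 8*m + t*(7*m - 7) + 1
(5) = 294*n^3 + n^2*(42*r + 161) + n*(29*r - 64) - 5*r + 5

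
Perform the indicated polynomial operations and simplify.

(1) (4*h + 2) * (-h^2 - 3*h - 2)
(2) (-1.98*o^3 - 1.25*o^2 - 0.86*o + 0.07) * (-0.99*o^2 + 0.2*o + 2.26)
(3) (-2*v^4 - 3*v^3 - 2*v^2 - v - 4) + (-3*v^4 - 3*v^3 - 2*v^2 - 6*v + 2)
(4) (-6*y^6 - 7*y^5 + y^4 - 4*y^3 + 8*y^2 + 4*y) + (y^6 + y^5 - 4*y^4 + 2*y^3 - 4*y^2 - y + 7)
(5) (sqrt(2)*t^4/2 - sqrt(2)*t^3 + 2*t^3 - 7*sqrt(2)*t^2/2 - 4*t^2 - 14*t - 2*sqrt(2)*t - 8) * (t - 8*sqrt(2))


(1) = -4*h^3 - 14*h^2 - 14*h - 4
(2) = 1.9602*o^5 + 0.8415*o^4 - 3.8734*o^3 - 3.0663*o^2 - 1.9296*o + 0.1582
(3) = -5*v^4 - 6*v^3 - 4*v^2 - 7*v - 2
(4) = -5*y^6 - 6*y^5 - 3*y^4 - 2*y^3 + 4*y^2 + 3*y + 7
(5) = sqrt(2)*t^5/2 - 6*t^4 - sqrt(2)*t^4 - 39*sqrt(2)*t^3/2 + 12*t^3 + 42*t^2 + 30*sqrt(2)*t^2 + 24*t + 112*sqrt(2)*t + 64*sqrt(2)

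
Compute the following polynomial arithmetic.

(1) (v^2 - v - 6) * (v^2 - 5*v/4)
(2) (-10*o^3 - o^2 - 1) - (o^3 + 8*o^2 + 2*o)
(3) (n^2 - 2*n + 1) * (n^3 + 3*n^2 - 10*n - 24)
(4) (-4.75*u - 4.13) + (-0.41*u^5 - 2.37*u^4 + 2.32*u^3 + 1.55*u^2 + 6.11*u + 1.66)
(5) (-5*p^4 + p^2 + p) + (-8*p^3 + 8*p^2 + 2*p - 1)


(1) = v^4 - 9*v^3/4 - 19*v^2/4 + 15*v/2
(2) = -11*o^3 - 9*o^2 - 2*o - 1
(3) = n^5 + n^4 - 15*n^3 - n^2 + 38*n - 24
(4) = -0.41*u^5 - 2.37*u^4 + 2.32*u^3 + 1.55*u^2 + 1.36*u - 2.47
(5) = -5*p^4 - 8*p^3 + 9*p^2 + 3*p - 1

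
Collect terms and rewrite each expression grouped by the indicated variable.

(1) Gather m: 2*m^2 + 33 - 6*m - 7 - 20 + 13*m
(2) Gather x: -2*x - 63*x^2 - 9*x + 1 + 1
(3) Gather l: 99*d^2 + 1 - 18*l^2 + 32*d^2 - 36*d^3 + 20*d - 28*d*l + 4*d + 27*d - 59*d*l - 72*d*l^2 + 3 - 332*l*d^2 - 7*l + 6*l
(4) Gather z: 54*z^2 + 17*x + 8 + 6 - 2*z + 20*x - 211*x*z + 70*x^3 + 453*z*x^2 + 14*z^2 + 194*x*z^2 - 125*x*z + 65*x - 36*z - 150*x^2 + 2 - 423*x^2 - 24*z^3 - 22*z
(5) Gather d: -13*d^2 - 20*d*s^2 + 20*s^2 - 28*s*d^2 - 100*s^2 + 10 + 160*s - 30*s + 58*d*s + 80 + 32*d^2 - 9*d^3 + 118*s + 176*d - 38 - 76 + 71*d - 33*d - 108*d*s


(1) = 2*m^2 + 7*m + 6
(2) = -63*x^2 - 11*x + 2
(3) = -36*d^3 + 131*d^2 + 51*d + l^2*(-72*d - 18) + l*(-332*d^2 - 87*d - 1) + 4
(4) = 70*x^3 - 573*x^2 + 102*x - 24*z^3 + z^2*(194*x + 68) + z*(453*x^2 - 336*x - 60) + 16
(5) = -9*d^3 + d^2*(19 - 28*s) + d*(-20*s^2 - 50*s + 214) - 80*s^2 + 248*s - 24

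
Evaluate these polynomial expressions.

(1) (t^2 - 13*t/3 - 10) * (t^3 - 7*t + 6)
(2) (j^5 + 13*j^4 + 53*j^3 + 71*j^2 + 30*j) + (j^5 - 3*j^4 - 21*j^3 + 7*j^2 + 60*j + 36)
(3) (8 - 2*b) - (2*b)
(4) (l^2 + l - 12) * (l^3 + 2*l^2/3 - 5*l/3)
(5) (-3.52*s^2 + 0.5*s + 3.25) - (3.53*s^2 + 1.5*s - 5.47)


(1) = t^5 - 13*t^4/3 - 17*t^3 + 109*t^2/3 + 44*t - 60
(2) = 2*j^5 + 10*j^4 + 32*j^3 + 78*j^2 + 90*j + 36
(3) = 8 - 4*b
(4) = l^5 + 5*l^4/3 - 13*l^3 - 29*l^2/3 + 20*l
(5) = -7.05*s^2 - 1.0*s + 8.72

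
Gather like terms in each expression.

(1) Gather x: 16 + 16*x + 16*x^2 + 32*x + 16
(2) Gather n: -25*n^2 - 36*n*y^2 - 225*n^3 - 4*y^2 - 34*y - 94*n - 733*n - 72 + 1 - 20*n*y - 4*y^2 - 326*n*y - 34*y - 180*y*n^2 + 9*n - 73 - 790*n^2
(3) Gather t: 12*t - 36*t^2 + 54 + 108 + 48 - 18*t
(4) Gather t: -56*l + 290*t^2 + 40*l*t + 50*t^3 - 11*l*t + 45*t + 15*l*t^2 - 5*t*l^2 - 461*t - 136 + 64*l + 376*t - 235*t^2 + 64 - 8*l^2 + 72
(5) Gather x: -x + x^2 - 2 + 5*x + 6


(1) = 16*x^2 + 48*x + 32
(2) = -225*n^3 + n^2*(-180*y - 815) + n*(-36*y^2 - 346*y - 818) - 8*y^2 - 68*y - 144
(3) = -36*t^2 - 6*t + 210
(4) = -8*l^2 + 8*l + 50*t^3 + t^2*(15*l + 55) + t*(-5*l^2 + 29*l - 40)
(5) = x^2 + 4*x + 4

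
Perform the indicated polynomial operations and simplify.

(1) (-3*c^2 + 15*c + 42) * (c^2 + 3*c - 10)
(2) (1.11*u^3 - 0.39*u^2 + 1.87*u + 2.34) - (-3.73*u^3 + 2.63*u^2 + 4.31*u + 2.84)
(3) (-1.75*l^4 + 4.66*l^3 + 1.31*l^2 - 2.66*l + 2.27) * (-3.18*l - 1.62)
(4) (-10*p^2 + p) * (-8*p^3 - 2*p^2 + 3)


(1) = -3*c^4 + 6*c^3 + 117*c^2 - 24*c - 420
(2) = 4.84*u^3 - 3.02*u^2 - 2.44*u - 0.5
(3) = 5.565*l^5 - 11.9838*l^4 - 11.715*l^3 + 6.3366*l^2 - 2.9094*l - 3.6774
(4) = 80*p^5 + 12*p^4 - 2*p^3 - 30*p^2 + 3*p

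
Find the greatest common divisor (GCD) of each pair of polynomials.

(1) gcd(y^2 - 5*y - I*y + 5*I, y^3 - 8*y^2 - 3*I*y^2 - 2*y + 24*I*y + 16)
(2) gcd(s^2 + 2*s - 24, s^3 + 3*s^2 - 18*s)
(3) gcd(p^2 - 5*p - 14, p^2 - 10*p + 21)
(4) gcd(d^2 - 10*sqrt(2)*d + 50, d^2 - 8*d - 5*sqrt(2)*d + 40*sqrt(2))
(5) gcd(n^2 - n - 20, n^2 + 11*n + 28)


(1) = gcd((y - 5)*(y - I), (y - 8)*(y - 2*I)*(y - I)) = y - I
(2) = s + 6
(3) = gcd((p - 7)*(p + 2), (p - 7)*(p - 3)) = p - 7
(4) = gcd((d - 5*sqrt(2))^2, (d - 8)*(d - 5*sqrt(2))) = d - 5*sqrt(2)
(5) = n + 4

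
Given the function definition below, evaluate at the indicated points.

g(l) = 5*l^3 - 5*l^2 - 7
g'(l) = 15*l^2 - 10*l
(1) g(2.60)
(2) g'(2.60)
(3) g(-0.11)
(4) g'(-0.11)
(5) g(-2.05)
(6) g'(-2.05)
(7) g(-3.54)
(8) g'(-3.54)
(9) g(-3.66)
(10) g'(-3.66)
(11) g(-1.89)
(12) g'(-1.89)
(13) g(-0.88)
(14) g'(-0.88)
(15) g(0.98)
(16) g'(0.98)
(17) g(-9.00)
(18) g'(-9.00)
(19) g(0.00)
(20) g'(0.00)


(1) = 47.08
(2) = 75.40
(3) = -7.07
(4) = 1.28
(5) = -71.09
(6) = 83.54
(7) = -291.47
(8) = 223.37
(9) = -319.12
(10) = 237.53
(11) = -58.62
(12) = 72.48
(13) = -14.28
(14) = 20.42
(15) = -7.10
(16) = 4.61
(17) = -4057.00
(18) = 1305.00
(19) = -7.00
(20) = 0.00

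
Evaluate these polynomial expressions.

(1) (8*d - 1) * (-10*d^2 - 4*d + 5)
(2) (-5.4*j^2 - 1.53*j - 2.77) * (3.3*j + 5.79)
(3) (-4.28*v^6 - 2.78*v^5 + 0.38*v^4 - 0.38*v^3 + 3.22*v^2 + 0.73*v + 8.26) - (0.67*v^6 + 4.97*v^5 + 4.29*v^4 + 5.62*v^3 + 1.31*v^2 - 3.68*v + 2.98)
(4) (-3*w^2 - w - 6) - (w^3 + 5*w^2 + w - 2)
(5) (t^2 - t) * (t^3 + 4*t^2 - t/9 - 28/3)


(1) = -80*d^3 - 22*d^2 + 44*d - 5
(2) = -17.82*j^3 - 36.315*j^2 - 17.9997*j - 16.0383
(3) = -4.95*v^6 - 7.75*v^5 - 3.91*v^4 - 6.0*v^3 + 1.91*v^2 + 4.41*v + 5.28
(4) = -w^3 - 8*w^2 - 2*w - 4
(5) = t^5 + 3*t^4 - 37*t^3/9 - 83*t^2/9 + 28*t/3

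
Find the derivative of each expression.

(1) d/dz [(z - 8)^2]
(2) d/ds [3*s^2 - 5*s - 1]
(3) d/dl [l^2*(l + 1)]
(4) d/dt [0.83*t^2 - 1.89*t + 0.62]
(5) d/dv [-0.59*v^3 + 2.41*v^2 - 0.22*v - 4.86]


(1) = 2*z - 16
(2) = 6*s - 5
(3) = l*(3*l + 2)
(4) = 1.66*t - 1.89
(5) = -1.77*v^2 + 4.82*v - 0.22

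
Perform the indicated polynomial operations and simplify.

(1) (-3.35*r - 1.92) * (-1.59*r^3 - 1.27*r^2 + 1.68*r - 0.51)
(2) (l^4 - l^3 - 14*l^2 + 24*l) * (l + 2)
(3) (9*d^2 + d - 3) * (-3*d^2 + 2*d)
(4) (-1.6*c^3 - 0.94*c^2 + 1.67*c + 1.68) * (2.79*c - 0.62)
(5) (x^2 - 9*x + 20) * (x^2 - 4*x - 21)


(1) = 5.3265*r^4 + 7.3073*r^3 - 3.1896*r^2 - 1.5171*r + 0.9792
(2) = l^5 + l^4 - 16*l^3 - 4*l^2 + 48*l
(3) = -27*d^4 + 15*d^3 + 11*d^2 - 6*d
(4) = -4.464*c^4 - 1.6306*c^3 + 5.2421*c^2 + 3.6518*c - 1.0416
(5) = x^4 - 13*x^3 + 35*x^2 + 109*x - 420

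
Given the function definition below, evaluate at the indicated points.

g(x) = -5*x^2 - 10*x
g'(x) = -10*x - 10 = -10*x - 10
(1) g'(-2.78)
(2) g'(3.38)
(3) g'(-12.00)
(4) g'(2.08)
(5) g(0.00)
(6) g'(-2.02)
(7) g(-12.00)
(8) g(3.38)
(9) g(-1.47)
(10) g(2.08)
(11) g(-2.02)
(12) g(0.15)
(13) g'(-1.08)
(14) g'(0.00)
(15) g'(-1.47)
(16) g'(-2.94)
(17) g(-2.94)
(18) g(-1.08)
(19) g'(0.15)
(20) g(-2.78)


(1) = 17.80
(2) = -43.80
(3) = 110.00
(4) = -30.80
(5) = 0.00
(6) = 10.20
(7) = -600.00
(8) = -90.92
(9) = 3.90
(10) = -42.43
(11) = -0.20
(12) = -1.61
(13) = 0.80
(14) = -10.00
(15) = 4.70
(16) = 19.40
(17) = -13.82
(18) = 4.97
(19) = -11.50
(20) = -10.84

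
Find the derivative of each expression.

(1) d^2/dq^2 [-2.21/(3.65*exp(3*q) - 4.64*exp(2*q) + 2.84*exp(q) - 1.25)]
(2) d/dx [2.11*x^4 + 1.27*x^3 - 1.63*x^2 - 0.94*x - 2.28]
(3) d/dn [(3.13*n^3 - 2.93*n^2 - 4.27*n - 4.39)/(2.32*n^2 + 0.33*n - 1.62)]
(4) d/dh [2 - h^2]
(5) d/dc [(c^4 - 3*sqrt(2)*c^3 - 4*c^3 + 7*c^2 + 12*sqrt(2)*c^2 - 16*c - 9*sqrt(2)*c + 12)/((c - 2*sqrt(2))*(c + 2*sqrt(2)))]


(1) = (-2.21*(10.95*exp(2*q) - 9.28*exp(q) + 2.84)*(21.9*exp(2*q) - 18.56*exp(q) + 5.68)*exp(q) + (72.5985*exp(2*q) - 41.0176*exp(q) + 6.2764)*(3.65*exp(3*q) - 4.64*exp(2*q) + 2.84*exp(q) - 1.25))*exp(q)/(3.65*exp(3*q) - 4.64*exp(2*q) + 2.84*exp(q) - 1.25)^3
(2) = 8.44*x^3 + 3.81*x^2 - 3.26*x - 0.94
(3) = (7.2616*n^4 + 2.0658*n^3 - 6.2723*n^2 + 29.8628*n + 8.3661)/(5.3824*n^4 + 1.5312*n^3 - 7.4079*n^2 - 1.0692*n + 2.6244)
(4) = -2*h
(5) = (2*c^5 - 3*sqrt(2)*c^4 - 4*c^4 - 32*c^3 + 112*c^2 + 81*sqrt(2)*c^2 - 192*sqrt(2)*c - 136*c + 72*sqrt(2) + 128)/(c^4 - 16*c^2 + 64)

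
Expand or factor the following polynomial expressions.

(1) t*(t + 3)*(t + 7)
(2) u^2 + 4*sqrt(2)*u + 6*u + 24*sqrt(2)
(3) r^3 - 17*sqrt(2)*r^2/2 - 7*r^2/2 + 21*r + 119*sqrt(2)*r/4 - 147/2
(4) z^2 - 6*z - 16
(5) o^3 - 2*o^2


(1) = t^3 + 10*t^2 + 21*t
(2) = (u + 6)*(u + 4*sqrt(2))
(3) = (r - 7/2)*(r - 7*sqrt(2))*(r - 3*sqrt(2)/2)
(4) = (z - 8)*(z + 2)
(5) = o^2*(o - 2)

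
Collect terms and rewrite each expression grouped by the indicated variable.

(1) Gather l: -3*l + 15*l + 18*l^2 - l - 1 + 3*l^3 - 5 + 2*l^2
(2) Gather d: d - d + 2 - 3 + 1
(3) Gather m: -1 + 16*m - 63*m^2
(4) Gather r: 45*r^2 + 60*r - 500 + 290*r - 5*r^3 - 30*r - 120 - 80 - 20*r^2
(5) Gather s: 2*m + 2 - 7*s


(1) = 3*l^3 + 20*l^2 + 11*l - 6
(2) = 0
(3) = -63*m^2 + 16*m - 1
(4) = -5*r^3 + 25*r^2 + 320*r - 700
(5) = 2*m - 7*s + 2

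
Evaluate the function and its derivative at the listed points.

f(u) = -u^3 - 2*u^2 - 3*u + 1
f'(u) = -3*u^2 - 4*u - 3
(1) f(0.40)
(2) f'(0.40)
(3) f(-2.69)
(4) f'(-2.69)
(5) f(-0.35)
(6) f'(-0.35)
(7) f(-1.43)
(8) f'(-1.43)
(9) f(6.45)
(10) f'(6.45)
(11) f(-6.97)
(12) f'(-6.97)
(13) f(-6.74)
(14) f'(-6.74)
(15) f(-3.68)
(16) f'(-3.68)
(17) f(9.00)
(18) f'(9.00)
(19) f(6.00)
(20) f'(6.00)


(1) = -0.58
(2) = -5.08
(3) = 14.06
(4) = -13.95
(5) = 1.85
(6) = -1.97
(7) = 4.12
(8) = -3.41
(9) = -369.89
(10) = -153.61
(11) = 263.36
(12) = -120.86
(13) = 236.55
(14) = -112.32
(15) = 34.79
(16) = -28.91
(17) = -917.00
(18) = -282.00
(19) = -305.00
(20) = -135.00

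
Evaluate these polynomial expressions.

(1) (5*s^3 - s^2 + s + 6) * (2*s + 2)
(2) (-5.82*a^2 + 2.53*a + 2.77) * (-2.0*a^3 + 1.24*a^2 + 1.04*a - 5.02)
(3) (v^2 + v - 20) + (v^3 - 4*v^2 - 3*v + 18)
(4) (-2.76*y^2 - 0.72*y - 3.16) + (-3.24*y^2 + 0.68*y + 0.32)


(1) = 10*s^4 + 8*s^3 + 14*s + 12
(2) = 11.64*a^5 - 12.2768*a^4 - 8.4556*a^3 + 35.2824*a^2 - 9.8198*a - 13.9054
(3) = v^3 - 3*v^2 - 2*v - 2
(4) = -6.0*y^2 - 0.04*y - 2.84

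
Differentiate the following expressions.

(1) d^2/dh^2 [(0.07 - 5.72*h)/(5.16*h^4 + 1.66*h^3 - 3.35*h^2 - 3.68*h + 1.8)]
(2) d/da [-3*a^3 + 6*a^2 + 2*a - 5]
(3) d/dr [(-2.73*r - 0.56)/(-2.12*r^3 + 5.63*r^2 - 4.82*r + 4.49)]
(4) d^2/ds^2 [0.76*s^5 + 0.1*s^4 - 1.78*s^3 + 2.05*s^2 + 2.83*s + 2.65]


(1) = (-1827.581184*h^7 - 746.647872*h^6 + 516.671088*h^5 - 480.307752*h^4 + 852.731944*h^3 + 199.442154*h^2 - 203.0268*h - 73.038424)/(137.388096*h^12 + 132.595488*h^11 - 224.930592*h^10 - 461.540888*h^9 + 100.680312*h^8 + 499.649586*h^7 + 123.019297*h^6 - 321.593088*h^5 - 91.31946*h^4 + 99.441568*h^3 + 40.56696*h^2 - 35.7696*h + 5.832)
(2) = -9*a^2 + 12*a + 2
(3) = (-11.5752*r^3 + 11.8083*r^2 + 6.3056*r - 14.9569)/(4.4944*r^6 - 23.8712*r^5 + 52.1337*r^4 - 73.3108*r^3 + 73.7898*r^2 - 43.2836*r + 20.1601)
(4) = 15.2*s^3 + 1.2*s^2 - 10.68*s + 4.1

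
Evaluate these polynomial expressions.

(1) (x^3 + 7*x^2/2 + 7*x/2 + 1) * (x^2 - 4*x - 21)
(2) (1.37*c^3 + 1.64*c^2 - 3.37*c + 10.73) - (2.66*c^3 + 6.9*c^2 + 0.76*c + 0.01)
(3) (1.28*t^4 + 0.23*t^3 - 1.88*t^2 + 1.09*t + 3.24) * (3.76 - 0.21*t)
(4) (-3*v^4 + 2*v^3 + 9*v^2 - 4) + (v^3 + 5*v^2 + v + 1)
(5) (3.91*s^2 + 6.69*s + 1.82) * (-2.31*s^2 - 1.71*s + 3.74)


(1) = x^5 - x^4/2 - 63*x^3/2 - 173*x^2/2 - 155*x/2 - 21
(2) = -1.29*c^3 - 5.26*c^2 - 4.13*c + 10.72
(3) = -0.2688*t^5 + 4.7645*t^4 + 1.2596*t^3 - 7.2977*t^2 + 3.418*t + 12.1824
(4) = -3*v^4 + 3*v^3 + 14*v^2 + v - 3
(5) = -9.0321*s^4 - 22.14*s^3 - 1.0207*s^2 + 21.9084*s + 6.8068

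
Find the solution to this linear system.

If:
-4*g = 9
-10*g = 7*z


Then:
g = -9/4
z = 45/14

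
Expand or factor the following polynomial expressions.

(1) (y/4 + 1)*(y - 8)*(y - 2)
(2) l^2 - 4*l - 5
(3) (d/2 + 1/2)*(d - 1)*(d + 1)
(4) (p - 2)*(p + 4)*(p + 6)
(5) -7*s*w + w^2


(1) = y^3/4 - 3*y^2/2 - 6*y + 16
(2) = (l - 5)*(l + 1)
(3) = d^3/2 + d^2/2 - d/2 - 1/2
(4) = p^3 + 8*p^2 + 4*p - 48
(5) = w*(-7*s + w)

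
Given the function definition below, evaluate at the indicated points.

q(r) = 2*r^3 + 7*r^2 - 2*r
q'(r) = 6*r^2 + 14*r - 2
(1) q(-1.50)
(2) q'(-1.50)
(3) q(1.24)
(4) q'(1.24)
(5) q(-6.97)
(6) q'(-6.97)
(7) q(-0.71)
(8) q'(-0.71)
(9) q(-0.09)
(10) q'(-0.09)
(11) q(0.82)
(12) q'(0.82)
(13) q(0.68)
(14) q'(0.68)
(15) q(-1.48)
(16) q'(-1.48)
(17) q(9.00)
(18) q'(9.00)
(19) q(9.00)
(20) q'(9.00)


(1) = 12.00
(2) = -9.50
(3) = 12.10
(4) = 24.59
(5) = -323.21
(6) = 191.91
(7) = 4.23
(8) = -8.92
(9) = 0.24
(10) = -3.21
(11) = 4.17
(12) = 13.51
(13) = 2.51
(14) = 10.29
(15) = 11.81
(16) = -9.58
(17) = 2007.00
(18) = 610.00
(19) = 2007.00
(20) = 610.00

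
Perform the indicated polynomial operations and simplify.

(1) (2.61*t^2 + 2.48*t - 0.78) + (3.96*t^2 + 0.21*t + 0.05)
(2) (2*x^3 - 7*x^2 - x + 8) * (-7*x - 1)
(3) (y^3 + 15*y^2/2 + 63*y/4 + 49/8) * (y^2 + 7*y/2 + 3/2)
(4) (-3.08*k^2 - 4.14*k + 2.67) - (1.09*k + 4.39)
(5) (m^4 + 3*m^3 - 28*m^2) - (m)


(1) = 6.57*t^2 + 2.69*t - 0.73
(2) = -14*x^4 + 47*x^3 + 14*x^2 - 55*x - 8
(3) = y^5 + 11*y^4 + 87*y^3/2 + 145*y^2/2 + 721*y/16 + 147/16
(4) = -3.08*k^2 - 5.23*k - 1.72
(5) = m^4 + 3*m^3 - 28*m^2 - m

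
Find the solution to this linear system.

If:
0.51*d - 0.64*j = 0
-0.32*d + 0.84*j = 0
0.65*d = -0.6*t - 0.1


Then:
d = 0.00
j = 0.00
t = -0.17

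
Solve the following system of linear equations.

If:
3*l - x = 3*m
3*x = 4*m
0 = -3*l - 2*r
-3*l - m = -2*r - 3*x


Then:
l = 0
m = 0
r = 0
x = 0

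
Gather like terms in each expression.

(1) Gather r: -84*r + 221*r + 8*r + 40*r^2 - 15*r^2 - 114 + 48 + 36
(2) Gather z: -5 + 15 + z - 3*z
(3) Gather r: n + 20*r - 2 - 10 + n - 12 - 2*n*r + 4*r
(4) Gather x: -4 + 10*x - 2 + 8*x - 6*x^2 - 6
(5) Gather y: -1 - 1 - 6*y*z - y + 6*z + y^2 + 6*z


(1) = 25*r^2 + 145*r - 30
(2) = 10 - 2*z
(3) = 2*n + r*(24 - 2*n) - 24
(4) = -6*x^2 + 18*x - 12
(5) = y^2 + y*(-6*z - 1) + 12*z - 2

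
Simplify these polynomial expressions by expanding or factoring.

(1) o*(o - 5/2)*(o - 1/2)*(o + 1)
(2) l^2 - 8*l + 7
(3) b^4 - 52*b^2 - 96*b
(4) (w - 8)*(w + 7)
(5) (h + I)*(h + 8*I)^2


(1) = o^4 - 2*o^3 - 7*o^2/4 + 5*o/4
(2) = (l - 7)*(l - 1)
(3) = b*(b - 8)*(b + 2)*(b + 6)
(4) = w^2 - w - 56
(5) = h^3 + 17*I*h^2 - 80*h - 64*I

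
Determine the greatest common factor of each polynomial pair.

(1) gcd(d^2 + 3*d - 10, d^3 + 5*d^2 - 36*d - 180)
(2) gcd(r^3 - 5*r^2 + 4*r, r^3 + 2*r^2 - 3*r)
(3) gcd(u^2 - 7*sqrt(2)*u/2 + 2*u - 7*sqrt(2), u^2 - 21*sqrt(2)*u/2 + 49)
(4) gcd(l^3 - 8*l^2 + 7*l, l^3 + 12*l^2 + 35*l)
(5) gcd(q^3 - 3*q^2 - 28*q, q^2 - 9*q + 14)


(1) = d + 5
(2) = gcd(r*(r - 4)*(r - 1), r*(r - 1)*(r + 3)) = r^2 - r
(3) = gcd((u + 2)*(u - 7*sqrt(2)/2), (u - 7*sqrt(2))*(u - 7*sqrt(2)/2)) = u - 7*sqrt(2)/2
(4) = gcd(l*(l - 7)*(l - 1), l*(l + 5)*(l + 7)) = l
(5) = gcd(q*(q - 7)*(q + 4), (q - 7)*(q - 2)) = q - 7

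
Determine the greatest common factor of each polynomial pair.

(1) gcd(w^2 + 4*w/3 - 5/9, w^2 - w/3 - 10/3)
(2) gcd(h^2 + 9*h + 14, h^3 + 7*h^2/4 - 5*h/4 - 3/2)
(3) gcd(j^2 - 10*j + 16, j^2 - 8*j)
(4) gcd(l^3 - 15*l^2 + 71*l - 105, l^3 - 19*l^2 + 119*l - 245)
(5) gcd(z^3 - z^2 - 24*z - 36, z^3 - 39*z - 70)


(1) = gcd((w - 1/3)*(w + 5/3), (w - 2)*(w + 5/3)) = w + 5/3
(2) = gcd((h + 2)*(h + 7), (h - 1)*(h + 3/4)*(h + 2)) = h + 2
(3) = j - 8
(4) = gcd((l - 7)*(l - 5)*(l - 3), (l - 7)^2*(l - 5)) = l^2 - 12*l + 35
(5) = gcd((z - 6)*(z + 2)*(z + 3), (z - 7)*(z + 2)*(z + 5)) = z + 2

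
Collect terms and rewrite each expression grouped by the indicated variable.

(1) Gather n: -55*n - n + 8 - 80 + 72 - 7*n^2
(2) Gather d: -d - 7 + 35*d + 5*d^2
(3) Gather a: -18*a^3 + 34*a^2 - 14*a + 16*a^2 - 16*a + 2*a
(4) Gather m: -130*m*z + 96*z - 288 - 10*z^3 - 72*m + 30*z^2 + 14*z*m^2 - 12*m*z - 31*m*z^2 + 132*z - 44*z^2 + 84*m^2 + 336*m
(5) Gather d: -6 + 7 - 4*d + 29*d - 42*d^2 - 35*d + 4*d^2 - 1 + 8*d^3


(1) = -7*n^2 - 56*n
(2) = 5*d^2 + 34*d - 7
(3) = -18*a^3 + 50*a^2 - 28*a
(4) = m^2*(14*z + 84) + m*(-31*z^2 - 142*z + 264) - 10*z^3 - 14*z^2 + 228*z - 288
(5) = 8*d^3 - 38*d^2 - 10*d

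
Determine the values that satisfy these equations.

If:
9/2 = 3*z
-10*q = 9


Then:
q = -9/10
z = 3/2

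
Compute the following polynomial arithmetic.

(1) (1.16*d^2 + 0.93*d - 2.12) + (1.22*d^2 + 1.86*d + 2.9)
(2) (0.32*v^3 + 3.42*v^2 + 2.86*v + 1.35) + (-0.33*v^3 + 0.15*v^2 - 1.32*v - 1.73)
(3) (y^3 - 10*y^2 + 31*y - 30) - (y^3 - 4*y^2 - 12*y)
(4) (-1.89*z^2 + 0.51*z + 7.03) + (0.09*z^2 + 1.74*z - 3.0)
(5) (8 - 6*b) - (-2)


(1) = 2.38*d^2 + 2.79*d + 0.78
(2) = -0.01*v^3 + 3.57*v^2 + 1.54*v - 0.38
(3) = -6*y^2 + 43*y - 30
(4) = -1.8*z^2 + 2.25*z + 4.03
(5) = 10 - 6*b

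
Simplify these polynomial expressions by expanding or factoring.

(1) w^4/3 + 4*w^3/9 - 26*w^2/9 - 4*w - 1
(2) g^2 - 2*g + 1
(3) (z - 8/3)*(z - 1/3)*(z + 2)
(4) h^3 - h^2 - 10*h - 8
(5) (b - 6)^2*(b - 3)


(1) = (w/3 + 1)*(w - 3)*(w + 1/3)*(w + 1)
(2) = (g - 1)^2
(3) = z^3 - z^2 - 46*z/9 + 16/9
(4) = (h - 4)*(h + 1)*(h + 2)
(5) = b^3 - 15*b^2 + 72*b - 108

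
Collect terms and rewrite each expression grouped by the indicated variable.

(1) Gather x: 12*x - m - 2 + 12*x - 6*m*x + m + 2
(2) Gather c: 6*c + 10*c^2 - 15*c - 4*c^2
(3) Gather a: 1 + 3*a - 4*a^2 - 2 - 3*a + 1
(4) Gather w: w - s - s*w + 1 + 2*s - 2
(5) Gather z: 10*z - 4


(1) = x*(24 - 6*m)
(2) = 6*c^2 - 9*c
(3) = -4*a^2
(4) = s + w*(1 - s) - 1
(5) = 10*z - 4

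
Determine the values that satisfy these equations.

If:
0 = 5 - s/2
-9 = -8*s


Then:
No Solution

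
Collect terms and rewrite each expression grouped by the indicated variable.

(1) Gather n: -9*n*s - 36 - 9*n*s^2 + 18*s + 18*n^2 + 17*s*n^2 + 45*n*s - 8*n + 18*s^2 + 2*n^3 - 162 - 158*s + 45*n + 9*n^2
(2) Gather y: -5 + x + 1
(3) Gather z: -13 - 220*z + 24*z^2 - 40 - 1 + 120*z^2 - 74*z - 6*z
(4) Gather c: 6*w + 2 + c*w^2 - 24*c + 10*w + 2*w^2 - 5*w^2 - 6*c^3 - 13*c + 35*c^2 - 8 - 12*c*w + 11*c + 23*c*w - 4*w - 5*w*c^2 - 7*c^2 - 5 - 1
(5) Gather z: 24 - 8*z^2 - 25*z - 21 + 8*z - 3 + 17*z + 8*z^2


(1) = 2*n^3 + n^2*(17*s + 27) + n*(-9*s^2 + 36*s + 37) + 18*s^2 - 140*s - 198
(2) = x - 4
(3) = 144*z^2 - 300*z - 54
(4) = -6*c^3 + c^2*(28 - 5*w) + c*(w^2 + 11*w - 26) - 3*w^2 + 12*w - 12
(5) = 0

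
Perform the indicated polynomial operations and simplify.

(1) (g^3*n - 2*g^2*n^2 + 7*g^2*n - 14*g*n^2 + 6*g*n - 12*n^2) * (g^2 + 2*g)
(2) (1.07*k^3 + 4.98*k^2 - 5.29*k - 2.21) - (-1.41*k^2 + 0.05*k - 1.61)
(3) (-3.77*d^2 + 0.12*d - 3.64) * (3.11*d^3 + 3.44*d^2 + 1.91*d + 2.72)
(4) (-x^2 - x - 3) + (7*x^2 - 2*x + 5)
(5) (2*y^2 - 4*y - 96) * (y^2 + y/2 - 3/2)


(1) = g^5*n - 2*g^4*n^2 + 9*g^4*n - 18*g^3*n^2 + 20*g^3*n - 40*g^2*n^2 + 12*g^2*n - 24*g*n^2
(2) = 1.07*k^3 + 6.39*k^2 - 5.34*k - 0.6
(3) = -11.7247*d^5 - 12.5956*d^4 - 18.1083*d^3 - 22.5468*d^2 - 6.626*d - 9.9008
(4) = 6*x^2 - 3*x + 2
(5) = 2*y^4 - 3*y^3 - 101*y^2 - 42*y + 144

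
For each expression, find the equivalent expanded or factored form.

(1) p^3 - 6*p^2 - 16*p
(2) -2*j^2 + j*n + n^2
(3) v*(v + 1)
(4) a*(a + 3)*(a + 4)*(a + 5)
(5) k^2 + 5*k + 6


(1) = p*(p - 8)*(p + 2)
(2) = (-j + n)*(2*j + n)
(3) = v^2 + v
(4) = a^4 + 12*a^3 + 47*a^2 + 60*a
(5) = (k + 2)*(k + 3)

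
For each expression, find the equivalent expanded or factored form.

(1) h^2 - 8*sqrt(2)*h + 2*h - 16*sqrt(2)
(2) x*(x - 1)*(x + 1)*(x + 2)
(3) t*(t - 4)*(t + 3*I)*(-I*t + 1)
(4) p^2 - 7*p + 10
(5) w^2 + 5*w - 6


(1) = (h + 2)*(h - 8*sqrt(2))
(2) = x^4 + 2*x^3 - x^2 - 2*x
(3) = -I*t^4 + 4*t^3 + 4*I*t^3 - 16*t^2 + 3*I*t^2 - 12*I*t
(4) = (p - 5)*(p - 2)
(5) = (w - 1)*(w + 6)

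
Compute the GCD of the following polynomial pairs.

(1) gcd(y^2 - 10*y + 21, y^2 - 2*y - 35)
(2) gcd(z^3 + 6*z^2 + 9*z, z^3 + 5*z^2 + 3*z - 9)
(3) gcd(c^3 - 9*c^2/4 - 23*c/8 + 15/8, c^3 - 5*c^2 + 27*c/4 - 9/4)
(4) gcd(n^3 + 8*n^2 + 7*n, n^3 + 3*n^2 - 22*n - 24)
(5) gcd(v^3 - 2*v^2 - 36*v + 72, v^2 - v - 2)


(1) = gcd((y - 7)*(y - 3), (y - 7)*(y + 5)) = y - 7
(2) = z^2 + 6*z + 9
(3) = c^2 - 7*c/2 + 3/2
(4) = n + 1
(5) = gcd((v - 6)*(v - 2)*(v + 6), (v - 2)*(v + 1)) = v - 2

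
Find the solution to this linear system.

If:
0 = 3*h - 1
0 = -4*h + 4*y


Then:
h = 1/3
y = 1/3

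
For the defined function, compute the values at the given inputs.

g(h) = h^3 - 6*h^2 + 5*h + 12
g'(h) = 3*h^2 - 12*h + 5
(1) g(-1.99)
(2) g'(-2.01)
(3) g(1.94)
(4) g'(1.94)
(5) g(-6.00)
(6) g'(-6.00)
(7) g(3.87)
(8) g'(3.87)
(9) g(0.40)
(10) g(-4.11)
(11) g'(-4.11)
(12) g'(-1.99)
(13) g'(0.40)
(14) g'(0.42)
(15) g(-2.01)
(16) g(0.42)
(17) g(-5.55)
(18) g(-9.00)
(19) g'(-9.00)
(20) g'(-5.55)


(1) = -29.59
(2) = 41.24
(3) = 6.42
(4) = -6.99
(5) = -450.00
(6) = 185.00
(7) = -0.55
(8) = 3.49
(9) = 13.10
(10) = -179.33
(11) = 105.00
(12) = 40.76
(13) = 0.68
(14) = 0.49
(15) = -30.41
(16) = 13.12
(17) = -371.52
(18) = -1248.00
(19) = 356.00
(20) = 164.01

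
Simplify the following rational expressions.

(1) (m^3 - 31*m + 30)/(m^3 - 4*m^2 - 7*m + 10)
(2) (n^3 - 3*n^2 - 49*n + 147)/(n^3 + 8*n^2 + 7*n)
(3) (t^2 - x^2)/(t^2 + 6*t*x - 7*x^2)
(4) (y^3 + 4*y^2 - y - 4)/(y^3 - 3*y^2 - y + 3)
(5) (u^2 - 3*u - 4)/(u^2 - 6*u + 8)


(1) = (m + 6)/(m + 2)
(2) = (n^2 - 10*n + 21)/(n^2 + n)
(3) = (t + x)/(t + 7*x)
(4) = (y + 4)/(y - 3)
(5) = (u + 1)/(u - 2)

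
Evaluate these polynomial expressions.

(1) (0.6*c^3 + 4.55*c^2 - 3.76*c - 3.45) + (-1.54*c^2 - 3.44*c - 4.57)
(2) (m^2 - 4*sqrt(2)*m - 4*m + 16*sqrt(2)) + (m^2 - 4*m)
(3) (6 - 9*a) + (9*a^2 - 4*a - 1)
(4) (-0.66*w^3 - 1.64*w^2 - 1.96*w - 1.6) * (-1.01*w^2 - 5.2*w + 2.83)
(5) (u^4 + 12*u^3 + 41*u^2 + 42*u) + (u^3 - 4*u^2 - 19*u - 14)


(1) = 0.6*c^3 + 3.01*c^2 - 7.2*c - 8.02
(2) = 2*m^2 - 8*m - 4*sqrt(2)*m + 16*sqrt(2)
(3) = 9*a^2 - 13*a + 5
(4) = 0.6666*w^5 + 5.0884*w^4 + 8.6398*w^3 + 7.1668*w^2 + 2.7732*w - 4.528
(5) = u^4 + 13*u^3 + 37*u^2 + 23*u - 14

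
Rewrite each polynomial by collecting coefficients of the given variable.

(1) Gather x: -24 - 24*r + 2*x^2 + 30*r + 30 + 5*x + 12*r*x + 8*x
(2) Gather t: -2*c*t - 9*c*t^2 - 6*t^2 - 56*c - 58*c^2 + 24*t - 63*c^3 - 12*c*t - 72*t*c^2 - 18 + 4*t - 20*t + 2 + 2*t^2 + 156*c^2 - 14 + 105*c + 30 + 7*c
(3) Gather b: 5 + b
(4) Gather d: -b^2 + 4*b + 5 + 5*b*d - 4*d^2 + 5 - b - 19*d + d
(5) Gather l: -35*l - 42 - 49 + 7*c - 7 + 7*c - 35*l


(1) = 6*r + 2*x^2 + x*(12*r + 13) + 6
(2) = -63*c^3 + 98*c^2 + 56*c + t^2*(-9*c - 4) + t*(-72*c^2 - 14*c + 8)
(3) = b + 5
(4) = -b^2 + 3*b - 4*d^2 + d*(5*b - 18) + 10
(5) = 14*c - 70*l - 98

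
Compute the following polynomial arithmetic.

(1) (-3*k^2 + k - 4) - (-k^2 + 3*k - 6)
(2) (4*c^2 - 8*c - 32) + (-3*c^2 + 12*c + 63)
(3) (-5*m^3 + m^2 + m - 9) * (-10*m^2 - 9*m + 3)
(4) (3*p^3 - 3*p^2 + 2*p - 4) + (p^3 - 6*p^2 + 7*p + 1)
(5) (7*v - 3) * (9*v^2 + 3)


(1) = -2*k^2 - 2*k + 2
(2) = c^2 + 4*c + 31
(3) = 50*m^5 + 35*m^4 - 34*m^3 + 84*m^2 + 84*m - 27
(4) = 4*p^3 - 9*p^2 + 9*p - 3
(5) = 63*v^3 - 27*v^2 + 21*v - 9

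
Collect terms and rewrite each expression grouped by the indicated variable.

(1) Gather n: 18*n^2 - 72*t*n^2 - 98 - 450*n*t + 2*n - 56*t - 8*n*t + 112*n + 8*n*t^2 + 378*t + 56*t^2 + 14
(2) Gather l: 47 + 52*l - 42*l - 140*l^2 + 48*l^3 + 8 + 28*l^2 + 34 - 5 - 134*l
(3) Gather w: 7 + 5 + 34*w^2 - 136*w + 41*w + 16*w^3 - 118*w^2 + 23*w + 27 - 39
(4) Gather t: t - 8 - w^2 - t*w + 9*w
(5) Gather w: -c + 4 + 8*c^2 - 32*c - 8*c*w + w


(1) = n^2*(18 - 72*t) + n*(8*t^2 - 458*t + 114) + 56*t^2 + 322*t - 84
(2) = 48*l^3 - 112*l^2 - 124*l + 84
(3) = 16*w^3 - 84*w^2 - 72*w
(4) = t*(1 - w) - w^2 + 9*w - 8
(5) = 8*c^2 - 33*c + w*(1 - 8*c) + 4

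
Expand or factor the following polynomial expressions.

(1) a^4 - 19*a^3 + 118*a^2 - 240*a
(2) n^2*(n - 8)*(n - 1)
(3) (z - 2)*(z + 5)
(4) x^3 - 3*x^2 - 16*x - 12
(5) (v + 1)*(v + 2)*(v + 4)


(1) = a*(a - 8)*(a - 6)*(a - 5)
(2) = n^4 - 9*n^3 + 8*n^2
(3) = z^2 + 3*z - 10
(4) = (x - 6)*(x + 1)*(x + 2)
(5) = v^3 + 7*v^2 + 14*v + 8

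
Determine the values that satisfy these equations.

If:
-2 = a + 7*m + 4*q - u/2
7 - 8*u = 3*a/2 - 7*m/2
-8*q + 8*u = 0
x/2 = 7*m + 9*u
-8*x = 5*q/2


Then:
a = 231/337
m = -1465/2359
q = 160/337
u = 160/337
x = -50/337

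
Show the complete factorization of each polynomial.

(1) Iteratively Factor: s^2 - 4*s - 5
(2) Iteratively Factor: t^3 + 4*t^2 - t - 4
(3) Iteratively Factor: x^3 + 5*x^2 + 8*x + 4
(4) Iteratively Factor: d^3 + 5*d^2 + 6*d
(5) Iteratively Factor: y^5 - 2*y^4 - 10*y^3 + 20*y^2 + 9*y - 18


(1) = (s - 5)*(s + 1)
(2) = (t + 4)*(t^2 - 1) = (t - 1)*(t + 4)*(t + 1)
(3) = (x + 1)*(x^2 + 4*x + 4) = (x + 1)*(x + 2)*(x + 2)
(4) = (d + 2)*(d^2 + 3*d) = (d + 2)*(d + 3)*(d)
(5) = (y + 1)*(y^4 - 3*y^3 - 7*y^2 + 27*y - 18) = (y - 1)*(y + 1)*(y^3 - 2*y^2 - 9*y + 18) = (y - 1)*(y + 1)*(y + 3)*(y^2 - 5*y + 6) = (y - 2)*(y - 1)*(y + 1)*(y + 3)*(y - 3)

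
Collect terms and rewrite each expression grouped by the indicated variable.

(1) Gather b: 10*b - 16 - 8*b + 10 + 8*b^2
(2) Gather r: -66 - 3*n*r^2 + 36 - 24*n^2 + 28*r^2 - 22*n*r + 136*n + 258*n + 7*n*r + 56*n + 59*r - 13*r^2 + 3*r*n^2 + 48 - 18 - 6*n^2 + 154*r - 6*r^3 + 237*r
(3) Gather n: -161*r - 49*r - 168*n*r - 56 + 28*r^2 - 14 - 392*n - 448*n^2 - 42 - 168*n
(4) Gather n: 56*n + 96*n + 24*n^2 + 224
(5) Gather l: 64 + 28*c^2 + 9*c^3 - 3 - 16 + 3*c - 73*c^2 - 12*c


(1) = 8*b^2 + 2*b - 6
(2) = -30*n^2 + 450*n - 6*r^3 + r^2*(15 - 3*n) + r*(3*n^2 - 15*n + 450)
(3) = -448*n^2 + n*(-168*r - 560) + 28*r^2 - 210*r - 112
(4) = 24*n^2 + 152*n + 224
(5) = 9*c^3 - 45*c^2 - 9*c + 45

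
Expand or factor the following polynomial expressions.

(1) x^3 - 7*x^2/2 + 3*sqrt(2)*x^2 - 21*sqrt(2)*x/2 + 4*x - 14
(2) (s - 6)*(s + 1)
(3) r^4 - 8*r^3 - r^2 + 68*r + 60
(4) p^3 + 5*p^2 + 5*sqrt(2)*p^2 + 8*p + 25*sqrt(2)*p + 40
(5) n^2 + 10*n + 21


(1) = (x - 7/2)*(x + sqrt(2))*(x + 2*sqrt(2))
(2) = s^2 - 5*s - 6
(3) = (r - 6)*(r - 5)*(r + 1)*(r + 2)
(4) = (p + 5)*(p + sqrt(2))*(p + 4*sqrt(2))
(5) = (n + 3)*(n + 7)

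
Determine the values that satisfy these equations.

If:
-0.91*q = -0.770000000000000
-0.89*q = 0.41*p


Then:
p = -1.84
q = 0.85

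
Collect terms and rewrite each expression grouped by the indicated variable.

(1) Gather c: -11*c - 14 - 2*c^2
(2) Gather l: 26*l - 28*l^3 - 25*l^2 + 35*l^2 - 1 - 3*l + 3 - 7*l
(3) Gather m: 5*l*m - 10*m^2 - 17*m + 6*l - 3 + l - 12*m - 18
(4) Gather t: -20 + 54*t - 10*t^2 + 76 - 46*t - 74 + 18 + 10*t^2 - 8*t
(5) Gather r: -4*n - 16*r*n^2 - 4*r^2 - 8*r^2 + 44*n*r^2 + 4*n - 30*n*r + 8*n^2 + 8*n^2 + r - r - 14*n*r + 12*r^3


(1) = -2*c^2 - 11*c - 14
(2) = -28*l^3 + 10*l^2 + 16*l + 2
(3) = 7*l - 10*m^2 + m*(5*l - 29) - 21
(4) = 0
(5) = 16*n^2 + 12*r^3 + r^2*(44*n - 12) + r*(-16*n^2 - 44*n)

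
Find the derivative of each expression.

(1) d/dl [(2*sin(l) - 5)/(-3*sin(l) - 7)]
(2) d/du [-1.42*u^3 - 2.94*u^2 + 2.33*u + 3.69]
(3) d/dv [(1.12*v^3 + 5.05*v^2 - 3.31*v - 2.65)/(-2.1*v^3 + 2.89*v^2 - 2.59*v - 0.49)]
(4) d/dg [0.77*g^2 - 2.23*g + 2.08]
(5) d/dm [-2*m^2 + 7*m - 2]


(1) = -29*cos(l)/(3*sin(l) + 7)^2
(2) = -4.26*u^2 - 5.88*u + 2.33
(3) = (13.8418*v^4 - 19.7036*v^3 - 21.855*v^2 + 10.368*v - 5.2416)/(4.41*v^6 - 12.138*v^5 + 19.2301*v^4 - 12.9122*v^3 + 3.8759*v^2 + 2.5382*v + 0.2401)
(4) = 1.54*g - 2.23
(5) = 7 - 4*m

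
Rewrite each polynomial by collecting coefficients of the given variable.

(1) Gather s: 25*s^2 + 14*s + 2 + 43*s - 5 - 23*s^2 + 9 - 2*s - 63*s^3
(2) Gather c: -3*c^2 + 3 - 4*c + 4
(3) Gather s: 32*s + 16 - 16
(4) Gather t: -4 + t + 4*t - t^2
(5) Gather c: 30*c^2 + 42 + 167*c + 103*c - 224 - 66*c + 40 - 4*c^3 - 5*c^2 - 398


(1) = -63*s^3 + 2*s^2 + 55*s + 6
(2) = -3*c^2 - 4*c + 7
(3) = 32*s
(4) = -t^2 + 5*t - 4
(5) = -4*c^3 + 25*c^2 + 204*c - 540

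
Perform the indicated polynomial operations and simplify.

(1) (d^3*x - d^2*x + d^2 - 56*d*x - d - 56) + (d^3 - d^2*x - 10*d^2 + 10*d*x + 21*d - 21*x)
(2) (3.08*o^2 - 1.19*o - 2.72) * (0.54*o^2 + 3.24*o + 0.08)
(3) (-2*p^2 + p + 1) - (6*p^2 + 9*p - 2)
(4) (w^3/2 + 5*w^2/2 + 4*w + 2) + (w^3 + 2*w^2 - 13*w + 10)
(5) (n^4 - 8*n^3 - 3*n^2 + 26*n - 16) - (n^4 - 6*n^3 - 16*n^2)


(1) = d^3*x + d^3 - 2*d^2*x - 9*d^2 - 46*d*x + 20*d - 21*x - 56
(2) = 1.6632*o^4 + 9.3366*o^3 - 5.078*o^2 - 8.908*o - 0.2176
(3) = -8*p^2 - 8*p + 3
(4) = 3*w^3/2 + 9*w^2/2 - 9*w + 12
(5) = -2*n^3 + 13*n^2 + 26*n - 16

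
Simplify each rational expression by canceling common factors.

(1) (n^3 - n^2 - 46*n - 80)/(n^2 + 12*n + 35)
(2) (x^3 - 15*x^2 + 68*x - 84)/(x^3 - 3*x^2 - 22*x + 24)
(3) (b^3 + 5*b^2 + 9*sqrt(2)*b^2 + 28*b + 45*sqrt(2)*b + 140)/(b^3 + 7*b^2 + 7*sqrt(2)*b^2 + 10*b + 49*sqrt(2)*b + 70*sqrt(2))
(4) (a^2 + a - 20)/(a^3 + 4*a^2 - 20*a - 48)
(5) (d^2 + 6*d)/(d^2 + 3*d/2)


(1) = (n^2 - 6*n - 16)/(n + 7)
(2) = (x^2 - 9*x + 14)/(x^2 + 3*x - 4)
(3) = (b + 2*sqrt(2))/(b + 2)
(4) = (a + 5)/(a^2 + 8*a + 12)
(5) = (2*d + 12)/(2*d + 3)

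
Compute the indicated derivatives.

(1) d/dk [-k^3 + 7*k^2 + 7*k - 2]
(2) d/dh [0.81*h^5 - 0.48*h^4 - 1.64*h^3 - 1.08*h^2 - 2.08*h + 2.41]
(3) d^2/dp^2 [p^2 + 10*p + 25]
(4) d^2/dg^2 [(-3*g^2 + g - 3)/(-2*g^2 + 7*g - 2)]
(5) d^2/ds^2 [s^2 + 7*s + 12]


(1) = -3*k^2 + 14*k + 7
(2) = 4.05*h^4 - 1.92*h^3 - 4.92*h^2 - 2.16*h - 2.08
(3) = 2
(4) = 38*(2*g^3 - 6*g + 7)/(8*g^6 - 84*g^5 + 318*g^4 - 511*g^3 + 318*g^2 - 84*g + 8)
(5) = 2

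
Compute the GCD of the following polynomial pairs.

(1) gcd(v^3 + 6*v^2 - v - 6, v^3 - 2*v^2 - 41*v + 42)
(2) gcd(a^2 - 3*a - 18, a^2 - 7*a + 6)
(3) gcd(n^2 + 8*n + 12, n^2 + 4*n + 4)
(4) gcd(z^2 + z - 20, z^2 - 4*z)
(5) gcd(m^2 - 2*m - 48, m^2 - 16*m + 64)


(1) = gcd((v - 1)*(v + 1)*(v + 6), (v - 7)*(v - 1)*(v + 6)) = v^2 + 5*v - 6
(2) = a - 6
(3) = n + 2
(4) = z - 4
(5) = m - 8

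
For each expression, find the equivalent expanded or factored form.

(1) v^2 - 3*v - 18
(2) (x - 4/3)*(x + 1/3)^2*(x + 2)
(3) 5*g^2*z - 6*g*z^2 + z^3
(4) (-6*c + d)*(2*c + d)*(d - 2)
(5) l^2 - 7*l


(1) = (v - 6)*(v + 3)
(2) = x^4 + 4*x^3/3 - 19*x^2/9 - 46*x/27 - 8/27
(3) = z*(-5*g + z)*(-g + z)
(4) = -12*c^2*d + 24*c^2 - 4*c*d^2 + 8*c*d + d^3 - 2*d^2
(5) = l*(l - 7)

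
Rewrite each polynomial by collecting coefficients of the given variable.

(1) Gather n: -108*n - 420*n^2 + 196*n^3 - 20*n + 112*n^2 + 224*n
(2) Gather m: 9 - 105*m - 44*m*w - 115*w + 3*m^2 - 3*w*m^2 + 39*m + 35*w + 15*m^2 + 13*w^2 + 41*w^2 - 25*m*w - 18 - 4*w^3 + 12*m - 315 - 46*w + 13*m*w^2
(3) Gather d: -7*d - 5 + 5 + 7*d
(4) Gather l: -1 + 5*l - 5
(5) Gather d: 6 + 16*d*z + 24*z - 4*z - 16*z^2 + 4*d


(1) = 196*n^3 - 308*n^2 + 96*n
(2) = m^2*(18 - 3*w) + m*(13*w^2 - 69*w - 54) - 4*w^3 + 54*w^2 - 126*w - 324
(3) = 0
(4) = 5*l - 6
(5) = d*(16*z + 4) - 16*z^2 + 20*z + 6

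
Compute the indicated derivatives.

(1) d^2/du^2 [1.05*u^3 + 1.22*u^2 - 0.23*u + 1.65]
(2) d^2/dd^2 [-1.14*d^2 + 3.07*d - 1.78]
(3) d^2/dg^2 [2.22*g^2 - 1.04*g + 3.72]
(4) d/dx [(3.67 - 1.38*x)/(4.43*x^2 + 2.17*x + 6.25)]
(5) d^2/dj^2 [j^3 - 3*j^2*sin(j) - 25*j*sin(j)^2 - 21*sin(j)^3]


(1) = 6.3*u + 2.44
(2) = -2.28000000000000
(3) = 4.44000000000000
(4) = (6.1134*x^2 - 32.5162*x - 16.5889)/(19.6249*x^4 + 19.2262*x^3 + 60.0839*x^2 + 27.125*x + 39.0625)
(5) = 3*j^2*sin(j) - 12*j*cos(j) - 50*j*cos(2*j) + 6*j + 39*sin(j)/4 - 50*sin(2*j) - 189*sin(3*j)/4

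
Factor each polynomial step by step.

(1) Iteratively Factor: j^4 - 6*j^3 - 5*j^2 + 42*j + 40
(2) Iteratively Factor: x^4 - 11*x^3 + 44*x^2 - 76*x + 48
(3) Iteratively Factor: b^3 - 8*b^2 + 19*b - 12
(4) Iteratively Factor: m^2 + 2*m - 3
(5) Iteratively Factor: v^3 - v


(1) = (j + 1)*(j^3 - 7*j^2 + 2*j + 40) = (j - 4)*(j + 1)*(j^2 - 3*j - 10) = (j - 4)*(j + 1)*(j + 2)*(j - 5)
(2) = (x - 2)*(x^3 - 9*x^2 + 26*x - 24) = (x - 2)^2*(x^2 - 7*x + 12) = (x - 4)*(x - 2)^2*(x - 3)
(3) = (b - 1)*(b^2 - 7*b + 12) = (b - 4)*(b - 1)*(b - 3)
(4) = (m + 3)*(m - 1)
(5) = (v + 1)*(v^2 - v) = v*(v + 1)*(v - 1)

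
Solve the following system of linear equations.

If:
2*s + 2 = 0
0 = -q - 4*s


Then:
q = 4
s = -1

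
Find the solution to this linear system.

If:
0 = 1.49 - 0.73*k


Then:
k = 2.04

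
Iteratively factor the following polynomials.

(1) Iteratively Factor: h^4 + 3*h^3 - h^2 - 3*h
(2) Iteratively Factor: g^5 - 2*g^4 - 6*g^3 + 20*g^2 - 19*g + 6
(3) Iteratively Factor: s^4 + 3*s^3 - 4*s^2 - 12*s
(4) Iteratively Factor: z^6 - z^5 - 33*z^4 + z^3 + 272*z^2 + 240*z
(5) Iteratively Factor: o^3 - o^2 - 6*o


(1) = (h + 3)*(h^3 - h) = h*(h + 3)*(h^2 - 1) = h*(h - 1)*(h + 3)*(h + 1)
(2) = (g - 1)*(g^4 - g^3 - 7*g^2 + 13*g - 6) = (g - 1)^2*(g^3 - 7*g + 6) = (g - 1)^3*(g^2 + g - 6) = (g - 2)*(g - 1)^3*(g + 3)
(3) = (s - 2)*(s^3 + 5*s^2 + 6*s) = (s - 2)*(s + 3)*(s^2 + 2*s) = s*(s - 2)*(s + 3)*(s + 2)
(4) = (z + 4)*(z^5 - 5*z^4 - 13*z^3 + 53*z^2 + 60*z) = (z - 5)*(z + 4)*(z^4 - 13*z^2 - 12*z) = (z - 5)*(z + 3)*(z + 4)*(z^3 - 3*z^2 - 4*z) = z*(z - 5)*(z + 3)*(z + 4)*(z^2 - 3*z - 4) = z*(z - 5)*(z - 4)*(z + 3)*(z + 4)*(z + 1)
(5) = (o)*(o^2 - o - 6) = o*(o + 2)*(o - 3)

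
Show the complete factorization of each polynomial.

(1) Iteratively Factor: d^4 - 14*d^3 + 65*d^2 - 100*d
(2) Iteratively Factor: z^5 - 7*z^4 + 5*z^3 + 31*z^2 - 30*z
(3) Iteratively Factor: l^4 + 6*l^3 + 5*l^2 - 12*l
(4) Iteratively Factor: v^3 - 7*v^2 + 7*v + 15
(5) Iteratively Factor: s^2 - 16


(1) = (d - 4)*(d^3 - 10*d^2 + 25*d) = d*(d - 4)*(d^2 - 10*d + 25) = d*(d - 5)*(d - 4)*(d - 5)
(2) = (z - 1)*(z^4 - 6*z^3 - z^2 + 30*z) = (z - 1)*(z + 2)*(z^3 - 8*z^2 + 15*z) = z*(z - 1)*(z + 2)*(z^2 - 8*z + 15) = z*(z - 3)*(z - 1)*(z + 2)*(z - 5)
(3) = (l - 1)*(l^3 + 7*l^2 + 12*l) = (l - 1)*(l + 3)*(l^2 + 4*l) = l*(l - 1)*(l + 3)*(l + 4)
(4) = (v - 3)*(v^2 - 4*v - 5) = (v - 5)*(v - 3)*(v + 1)
(5) = (s + 4)*(s - 4)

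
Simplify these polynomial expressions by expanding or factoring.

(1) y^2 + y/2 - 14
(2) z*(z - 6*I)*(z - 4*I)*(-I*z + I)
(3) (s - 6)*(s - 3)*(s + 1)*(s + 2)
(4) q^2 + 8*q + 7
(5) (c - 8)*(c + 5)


(1) = (y - 7/2)*(y + 4)
(2) = -I*z^4 - 10*z^3 + I*z^3 + 10*z^2 + 24*I*z^2 - 24*I*z
(3) = s^4 - 6*s^3 - 7*s^2 + 36*s + 36
(4) = (q + 1)*(q + 7)
(5) = c^2 - 3*c - 40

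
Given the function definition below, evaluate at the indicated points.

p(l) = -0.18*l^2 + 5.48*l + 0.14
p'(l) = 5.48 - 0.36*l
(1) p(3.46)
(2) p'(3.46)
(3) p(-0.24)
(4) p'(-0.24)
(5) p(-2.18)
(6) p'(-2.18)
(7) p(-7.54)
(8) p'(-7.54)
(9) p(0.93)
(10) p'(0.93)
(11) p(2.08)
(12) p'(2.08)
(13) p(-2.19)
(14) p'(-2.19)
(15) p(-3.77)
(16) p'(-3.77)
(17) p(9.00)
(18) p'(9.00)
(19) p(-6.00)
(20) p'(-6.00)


(1) = 16.95
(2) = 4.23
(3) = -1.19
(4) = 5.57
(5) = -12.66
(6) = 6.26
(7) = -51.41
(8) = 8.19
(9) = 5.08
(10) = 5.15
(11) = 10.76
(12) = 4.73
(13) = -12.72
(14) = 6.27
(15) = -23.08
(16) = 6.84
(17) = 34.88
(18) = 2.24
(19) = -39.22
(20) = 7.64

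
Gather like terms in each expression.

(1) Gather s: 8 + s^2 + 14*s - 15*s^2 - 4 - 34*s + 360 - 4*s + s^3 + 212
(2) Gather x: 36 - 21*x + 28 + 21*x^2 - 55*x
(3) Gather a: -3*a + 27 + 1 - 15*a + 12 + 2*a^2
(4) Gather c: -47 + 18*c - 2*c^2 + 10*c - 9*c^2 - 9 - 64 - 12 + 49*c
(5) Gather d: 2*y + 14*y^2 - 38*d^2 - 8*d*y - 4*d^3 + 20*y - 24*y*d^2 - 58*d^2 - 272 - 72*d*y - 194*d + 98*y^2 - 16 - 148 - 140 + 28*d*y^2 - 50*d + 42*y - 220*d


(1) = s^3 - 14*s^2 - 24*s + 576
(2) = 21*x^2 - 76*x + 64
(3) = 2*a^2 - 18*a + 40
(4) = -11*c^2 + 77*c - 132
(5) = -4*d^3 + d^2*(-24*y - 96) + d*(28*y^2 - 80*y - 464) + 112*y^2 + 64*y - 576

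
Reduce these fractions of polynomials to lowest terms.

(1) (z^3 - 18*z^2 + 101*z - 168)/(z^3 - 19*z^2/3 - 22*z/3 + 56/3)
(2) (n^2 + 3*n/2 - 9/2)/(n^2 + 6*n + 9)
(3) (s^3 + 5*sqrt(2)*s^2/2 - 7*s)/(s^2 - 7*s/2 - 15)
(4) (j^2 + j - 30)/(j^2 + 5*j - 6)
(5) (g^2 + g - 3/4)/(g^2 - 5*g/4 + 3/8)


(1) = (3*z^2 - 33*z + 72)/(3*z^2 + 2*z - 8)
(2) = (2*n - 3)/(2*n + 6)
(3) = (4*s^3 + 10*sqrt(2)*s^2 - 28*s)/(4*s^2 - 14*s - 60)
(4) = (j - 5)/(j - 1)
(5) = (4*g + 6)/(4*g - 3)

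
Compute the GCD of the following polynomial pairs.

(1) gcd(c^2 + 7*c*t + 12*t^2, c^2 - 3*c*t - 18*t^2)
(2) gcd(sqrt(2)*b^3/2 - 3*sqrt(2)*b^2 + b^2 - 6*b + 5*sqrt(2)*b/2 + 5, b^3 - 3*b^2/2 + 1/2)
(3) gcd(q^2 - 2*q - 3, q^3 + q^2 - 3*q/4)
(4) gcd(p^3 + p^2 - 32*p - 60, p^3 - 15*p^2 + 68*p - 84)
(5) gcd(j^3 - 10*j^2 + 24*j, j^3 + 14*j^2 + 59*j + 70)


(1) = c + 3*t
(2) = b - 1
(3) = gcd((q - 3)*(q + 1), q*(q - 1/2)*(q + 3/2)) = 1
(4) = p - 6
(5) = gcd(j*(j - 6)*(j - 4), (j + 2)*(j + 5)*(j + 7)) = 1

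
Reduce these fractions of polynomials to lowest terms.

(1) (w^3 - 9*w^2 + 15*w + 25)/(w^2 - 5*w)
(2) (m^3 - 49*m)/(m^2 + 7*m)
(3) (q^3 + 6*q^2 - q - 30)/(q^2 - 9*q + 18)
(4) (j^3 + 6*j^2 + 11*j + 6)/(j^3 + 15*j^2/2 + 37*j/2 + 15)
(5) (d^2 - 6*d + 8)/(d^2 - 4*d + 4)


(1) = (w^2 - 4*w - 5)/w
(2) = m - 7
(3) = (q^3 + 6*q^2 - q - 30)/(q^2 - 9*q + 18)
(4) = (2*j + 2)/(2*j + 5)
(5) = (d - 4)/(d - 2)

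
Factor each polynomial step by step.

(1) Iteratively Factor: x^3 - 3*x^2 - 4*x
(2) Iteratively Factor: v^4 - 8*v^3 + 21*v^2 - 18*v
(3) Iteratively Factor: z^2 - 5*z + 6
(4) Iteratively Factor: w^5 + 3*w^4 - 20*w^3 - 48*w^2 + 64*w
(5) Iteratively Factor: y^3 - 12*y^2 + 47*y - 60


(1) = (x - 4)*(x^2 + x) = (x - 4)*(x + 1)*(x)
(2) = (v)*(v^3 - 8*v^2 + 21*v - 18) = v*(v - 2)*(v^2 - 6*v + 9) = v*(v - 3)*(v - 2)*(v - 3)
(3) = (z - 3)*(z - 2)
(4) = (w - 4)*(w^4 + 7*w^3 + 8*w^2 - 16*w) = (w - 4)*(w + 4)*(w^3 + 3*w^2 - 4*w) = w*(w - 4)*(w + 4)*(w^2 + 3*w - 4) = w*(w - 4)*(w + 4)^2*(w - 1)
(5) = (y - 5)*(y^2 - 7*y + 12) = (y - 5)*(y - 3)*(y - 4)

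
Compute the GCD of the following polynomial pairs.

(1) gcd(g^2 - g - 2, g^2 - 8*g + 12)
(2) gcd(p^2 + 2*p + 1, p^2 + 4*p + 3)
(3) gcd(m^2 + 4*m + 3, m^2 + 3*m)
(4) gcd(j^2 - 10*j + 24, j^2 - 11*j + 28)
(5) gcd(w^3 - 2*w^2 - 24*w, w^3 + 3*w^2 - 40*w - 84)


(1) = g - 2
(2) = gcd((p + 1)^2, (p + 1)*(p + 3)) = p + 1
(3) = m + 3
(4) = j - 4
(5) = w - 6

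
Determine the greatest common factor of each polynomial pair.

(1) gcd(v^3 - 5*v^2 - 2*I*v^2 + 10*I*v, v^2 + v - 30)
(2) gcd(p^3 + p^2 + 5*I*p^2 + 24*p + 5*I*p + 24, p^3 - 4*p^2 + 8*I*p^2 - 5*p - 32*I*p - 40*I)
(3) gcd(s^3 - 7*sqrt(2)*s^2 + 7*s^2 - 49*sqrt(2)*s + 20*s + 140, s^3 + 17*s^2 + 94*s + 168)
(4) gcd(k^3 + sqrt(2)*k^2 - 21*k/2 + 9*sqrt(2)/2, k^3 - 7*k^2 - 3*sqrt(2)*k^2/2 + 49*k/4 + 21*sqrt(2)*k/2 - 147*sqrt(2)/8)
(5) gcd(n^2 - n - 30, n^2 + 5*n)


(1) = gcd(v*(v - 5)*(v - 2*I), (v - 5)*(v + 6)) = v - 5
(2) = gcd((p + 1)*(p - 3*I)*(p + 8*I), (p - 5)*(p + 1)*(p + 8*I)) = p^2 + p*(1 + 8*I) + 8*I
(3) = gcd((s + 7)*(s - 5*sqrt(2))*(s - 2*sqrt(2)), (s + 4)*(s + 6)*(s + 7)) = s + 7
(4) = gcd((k - 3*sqrt(2)/2)*(k - sqrt(2)/2)*(k + 3*sqrt(2)), (k - 7/2)^2*(k - 3*sqrt(2)/2)) = k - 3*sqrt(2)/2
(5) = n + 5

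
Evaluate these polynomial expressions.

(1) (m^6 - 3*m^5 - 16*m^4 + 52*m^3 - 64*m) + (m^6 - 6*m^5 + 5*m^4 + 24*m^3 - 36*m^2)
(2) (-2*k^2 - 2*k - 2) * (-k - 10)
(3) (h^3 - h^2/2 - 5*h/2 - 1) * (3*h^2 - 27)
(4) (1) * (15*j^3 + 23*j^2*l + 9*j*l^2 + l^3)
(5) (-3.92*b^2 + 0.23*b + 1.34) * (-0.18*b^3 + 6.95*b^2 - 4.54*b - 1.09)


(1) = 2*m^6 - 9*m^5 - 11*m^4 + 76*m^3 - 36*m^2 - 64*m
(2) = 2*k^3 + 22*k^2 + 22*k + 20
(3) = 3*h^5 - 3*h^4/2 - 69*h^3/2 + 21*h^2/2 + 135*h/2 + 27
(4) = 15*j^3 + 23*j^2*l + 9*j*l^2 + l^3
(5) = 0.7056*b^5 - 27.2854*b^4 + 19.1541*b^3 + 12.5416*b^2 - 6.3343*b - 1.4606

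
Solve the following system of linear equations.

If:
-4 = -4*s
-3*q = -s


Then:
q = 1/3
s = 1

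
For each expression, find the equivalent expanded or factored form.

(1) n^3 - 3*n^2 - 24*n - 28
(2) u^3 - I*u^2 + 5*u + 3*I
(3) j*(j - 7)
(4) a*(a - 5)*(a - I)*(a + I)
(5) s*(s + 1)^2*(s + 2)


(1) = (n - 7)*(n + 2)^2
(2) = (u - 3*I)*(u + I)^2
(3) = j^2 - 7*j
(4) = a^4 - 5*a^3 + a^2 - 5*a
(5) = s^4 + 4*s^3 + 5*s^2 + 2*s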